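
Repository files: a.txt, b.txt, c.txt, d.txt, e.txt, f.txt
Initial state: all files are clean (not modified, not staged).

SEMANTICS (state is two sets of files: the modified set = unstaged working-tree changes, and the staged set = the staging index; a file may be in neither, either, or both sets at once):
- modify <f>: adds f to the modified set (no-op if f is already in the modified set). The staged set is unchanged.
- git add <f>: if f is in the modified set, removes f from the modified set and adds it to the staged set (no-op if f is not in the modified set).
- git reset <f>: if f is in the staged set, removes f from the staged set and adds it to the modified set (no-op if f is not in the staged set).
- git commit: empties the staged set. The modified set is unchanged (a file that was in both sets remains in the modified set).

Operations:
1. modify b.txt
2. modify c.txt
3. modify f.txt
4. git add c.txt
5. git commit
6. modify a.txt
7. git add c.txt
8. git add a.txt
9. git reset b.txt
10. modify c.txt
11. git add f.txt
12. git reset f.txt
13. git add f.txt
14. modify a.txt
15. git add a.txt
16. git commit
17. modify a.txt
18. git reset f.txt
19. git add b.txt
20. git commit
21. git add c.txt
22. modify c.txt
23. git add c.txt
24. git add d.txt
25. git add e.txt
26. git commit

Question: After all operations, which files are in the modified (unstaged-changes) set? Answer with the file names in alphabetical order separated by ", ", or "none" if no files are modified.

After op 1 (modify b.txt): modified={b.txt} staged={none}
After op 2 (modify c.txt): modified={b.txt, c.txt} staged={none}
After op 3 (modify f.txt): modified={b.txt, c.txt, f.txt} staged={none}
After op 4 (git add c.txt): modified={b.txt, f.txt} staged={c.txt}
After op 5 (git commit): modified={b.txt, f.txt} staged={none}
After op 6 (modify a.txt): modified={a.txt, b.txt, f.txt} staged={none}
After op 7 (git add c.txt): modified={a.txt, b.txt, f.txt} staged={none}
After op 8 (git add a.txt): modified={b.txt, f.txt} staged={a.txt}
After op 9 (git reset b.txt): modified={b.txt, f.txt} staged={a.txt}
After op 10 (modify c.txt): modified={b.txt, c.txt, f.txt} staged={a.txt}
After op 11 (git add f.txt): modified={b.txt, c.txt} staged={a.txt, f.txt}
After op 12 (git reset f.txt): modified={b.txt, c.txt, f.txt} staged={a.txt}
After op 13 (git add f.txt): modified={b.txt, c.txt} staged={a.txt, f.txt}
After op 14 (modify a.txt): modified={a.txt, b.txt, c.txt} staged={a.txt, f.txt}
After op 15 (git add a.txt): modified={b.txt, c.txt} staged={a.txt, f.txt}
After op 16 (git commit): modified={b.txt, c.txt} staged={none}
After op 17 (modify a.txt): modified={a.txt, b.txt, c.txt} staged={none}
After op 18 (git reset f.txt): modified={a.txt, b.txt, c.txt} staged={none}
After op 19 (git add b.txt): modified={a.txt, c.txt} staged={b.txt}
After op 20 (git commit): modified={a.txt, c.txt} staged={none}
After op 21 (git add c.txt): modified={a.txt} staged={c.txt}
After op 22 (modify c.txt): modified={a.txt, c.txt} staged={c.txt}
After op 23 (git add c.txt): modified={a.txt} staged={c.txt}
After op 24 (git add d.txt): modified={a.txt} staged={c.txt}
After op 25 (git add e.txt): modified={a.txt} staged={c.txt}
After op 26 (git commit): modified={a.txt} staged={none}

Answer: a.txt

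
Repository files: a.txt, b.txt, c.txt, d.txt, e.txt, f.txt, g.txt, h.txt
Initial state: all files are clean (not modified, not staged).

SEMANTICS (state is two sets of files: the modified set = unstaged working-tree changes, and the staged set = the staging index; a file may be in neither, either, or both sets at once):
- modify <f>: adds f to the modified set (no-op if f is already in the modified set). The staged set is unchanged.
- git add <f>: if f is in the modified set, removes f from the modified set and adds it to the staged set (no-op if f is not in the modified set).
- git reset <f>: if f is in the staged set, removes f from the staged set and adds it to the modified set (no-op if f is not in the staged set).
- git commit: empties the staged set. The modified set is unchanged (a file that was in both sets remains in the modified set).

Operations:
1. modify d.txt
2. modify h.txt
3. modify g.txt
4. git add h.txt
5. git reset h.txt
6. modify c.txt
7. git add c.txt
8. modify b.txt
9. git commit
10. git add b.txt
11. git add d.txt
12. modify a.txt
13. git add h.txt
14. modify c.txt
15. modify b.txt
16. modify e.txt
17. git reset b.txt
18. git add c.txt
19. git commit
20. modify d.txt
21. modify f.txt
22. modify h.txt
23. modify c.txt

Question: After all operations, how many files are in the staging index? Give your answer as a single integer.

Answer: 0

Derivation:
After op 1 (modify d.txt): modified={d.txt} staged={none}
After op 2 (modify h.txt): modified={d.txt, h.txt} staged={none}
After op 3 (modify g.txt): modified={d.txt, g.txt, h.txt} staged={none}
After op 4 (git add h.txt): modified={d.txt, g.txt} staged={h.txt}
After op 5 (git reset h.txt): modified={d.txt, g.txt, h.txt} staged={none}
After op 6 (modify c.txt): modified={c.txt, d.txt, g.txt, h.txt} staged={none}
After op 7 (git add c.txt): modified={d.txt, g.txt, h.txt} staged={c.txt}
After op 8 (modify b.txt): modified={b.txt, d.txt, g.txt, h.txt} staged={c.txt}
After op 9 (git commit): modified={b.txt, d.txt, g.txt, h.txt} staged={none}
After op 10 (git add b.txt): modified={d.txt, g.txt, h.txt} staged={b.txt}
After op 11 (git add d.txt): modified={g.txt, h.txt} staged={b.txt, d.txt}
After op 12 (modify a.txt): modified={a.txt, g.txt, h.txt} staged={b.txt, d.txt}
After op 13 (git add h.txt): modified={a.txt, g.txt} staged={b.txt, d.txt, h.txt}
After op 14 (modify c.txt): modified={a.txt, c.txt, g.txt} staged={b.txt, d.txt, h.txt}
After op 15 (modify b.txt): modified={a.txt, b.txt, c.txt, g.txt} staged={b.txt, d.txt, h.txt}
After op 16 (modify e.txt): modified={a.txt, b.txt, c.txt, e.txt, g.txt} staged={b.txt, d.txt, h.txt}
After op 17 (git reset b.txt): modified={a.txt, b.txt, c.txt, e.txt, g.txt} staged={d.txt, h.txt}
After op 18 (git add c.txt): modified={a.txt, b.txt, e.txt, g.txt} staged={c.txt, d.txt, h.txt}
After op 19 (git commit): modified={a.txt, b.txt, e.txt, g.txt} staged={none}
After op 20 (modify d.txt): modified={a.txt, b.txt, d.txt, e.txt, g.txt} staged={none}
After op 21 (modify f.txt): modified={a.txt, b.txt, d.txt, e.txt, f.txt, g.txt} staged={none}
After op 22 (modify h.txt): modified={a.txt, b.txt, d.txt, e.txt, f.txt, g.txt, h.txt} staged={none}
After op 23 (modify c.txt): modified={a.txt, b.txt, c.txt, d.txt, e.txt, f.txt, g.txt, h.txt} staged={none}
Final staged set: {none} -> count=0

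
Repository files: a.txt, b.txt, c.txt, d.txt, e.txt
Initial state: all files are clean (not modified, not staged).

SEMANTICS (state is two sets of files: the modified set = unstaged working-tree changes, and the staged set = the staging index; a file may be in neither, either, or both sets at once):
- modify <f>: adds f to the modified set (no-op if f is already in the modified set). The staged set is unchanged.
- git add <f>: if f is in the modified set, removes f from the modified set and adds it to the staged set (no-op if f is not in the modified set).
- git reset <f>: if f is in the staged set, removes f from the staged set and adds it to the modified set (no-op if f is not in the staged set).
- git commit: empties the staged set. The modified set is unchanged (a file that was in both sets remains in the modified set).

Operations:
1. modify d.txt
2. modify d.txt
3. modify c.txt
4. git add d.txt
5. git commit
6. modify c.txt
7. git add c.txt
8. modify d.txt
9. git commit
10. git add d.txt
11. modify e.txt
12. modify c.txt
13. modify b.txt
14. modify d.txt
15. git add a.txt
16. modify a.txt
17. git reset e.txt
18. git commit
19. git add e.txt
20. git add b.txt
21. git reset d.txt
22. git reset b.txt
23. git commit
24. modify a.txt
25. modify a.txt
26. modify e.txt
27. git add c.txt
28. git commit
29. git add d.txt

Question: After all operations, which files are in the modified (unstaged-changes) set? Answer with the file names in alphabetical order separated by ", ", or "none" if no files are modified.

Answer: a.txt, b.txt, e.txt

Derivation:
After op 1 (modify d.txt): modified={d.txt} staged={none}
After op 2 (modify d.txt): modified={d.txt} staged={none}
After op 3 (modify c.txt): modified={c.txt, d.txt} staged={none}
After op 4 (git add d.txt): modified={c.txt} staged={d.txt}
After op 5 (git commit): modified={c.txt} staged={none}
After op 6 (modify c.txt): modified={c.txt} staged={none}
After op 7 (git add c.txt): modified={none} staged={c.txt}
After op 8 (modify d.txt): modified={d.txt} staged={c.txt}
After op 9 (git commit): modified={d.txt} staged={none}
After op 10 (git add d.txt): modified={none} staged={d.txt}
After op 11 (modify e.txt): modified={e.txt} staged={d.txt}
After op 12 (modify c.txt): modified={c.txt, e.txt} staged={d.txt}
After op 13 (modify b.txt): modified={b.txt, c.txt, e.txt} staged={d.txt}
After op 14 (modify d.txt): modified={b.txt, c.txt, d.txt, e.txt} staged={d.txt}
After op 15 (git add a.txt): modified={b.txt, c.txt, d.txt, e.txt} staged={d.txt}
After op 16 (modify a.txt): modified={a.txt, b.txt, c.txt, d.txt, e.txt} staged={d.txt}
After op 17 (git reset e.txt): modified={a.txt, b.txt, c.txt, d.txt, e.txt} staged={d.txt}
After op 18 (git commit): modified={a.txt, b.txt, c.txt, d.txt, e.txt} staged={none}
After op 19 (git add e.txt): modified={a.txt, b.txt, c.txt, d.txt} staged={e.txt}
After op 20 (git add b.txt): modified={a.txt, c.txt, d.txt} staged={b.txt, e.txt}
After op 21 (git reset d.txt): modified={a.txt, c.txt, d.txt} staged={b.txt, e.txt}
After op 22 (git reset b.txt): modified={a.txt, b.txt, c.txt, d.txt} staged={e.txt}
After op 23 (git commit): modified={a.txt, b.txt, c.txt, d.txt} staged={none}
After op 24 (modify a.txt): modified={a.txt, b.txt, c.txt, d.txt} staged={none}
After op 25 (modify a.txt): modified={a.txt, b.txt, c.txt, d.txt} staged={none}
After op 26 (modify e.txt): modified={a.txt, b.txt, c.txt, d.txt, e.txt} staged={none}
After op 27 (git add c.txt): modified={a.txt, b.txt, d.txt, e.txt} staged={c.txt}
After op 28 (git commit): modified={a.txt, b.txt, d.txt, e.txt} staged={none}
After op 29 (git add d.txt): modified={a.txt, b.txt, e.txt} staged={d.txt}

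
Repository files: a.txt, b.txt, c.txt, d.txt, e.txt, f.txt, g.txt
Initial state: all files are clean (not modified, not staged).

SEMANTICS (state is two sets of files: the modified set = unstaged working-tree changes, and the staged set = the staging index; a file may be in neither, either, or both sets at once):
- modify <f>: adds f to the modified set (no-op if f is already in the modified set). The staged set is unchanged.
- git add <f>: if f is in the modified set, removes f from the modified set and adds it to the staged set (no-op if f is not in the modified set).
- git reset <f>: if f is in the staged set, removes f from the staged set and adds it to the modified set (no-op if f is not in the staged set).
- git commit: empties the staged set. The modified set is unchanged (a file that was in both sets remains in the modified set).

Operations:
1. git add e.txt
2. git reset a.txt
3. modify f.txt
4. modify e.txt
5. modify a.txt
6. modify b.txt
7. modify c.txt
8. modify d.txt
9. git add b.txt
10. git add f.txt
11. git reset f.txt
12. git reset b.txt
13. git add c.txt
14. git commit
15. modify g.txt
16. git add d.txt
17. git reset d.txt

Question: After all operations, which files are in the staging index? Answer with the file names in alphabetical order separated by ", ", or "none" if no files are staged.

Answer: none

Derivation:
After op 1 (git add e.txt): modified={none} staged={none}
After op 2 (git reset a.txt): modified={none} staged={none}
After op 3 (modify f.txt): modified={f.txt} staged={none}
After op 4 (modify e.txt): modified={e.txt, f.txt} staged={none}
After op 5 (modify a.txt): modified={a.txt, e.txt, f.txt} staged={none}
After op 6 (modify b.txt): modified={a.txt, b.txt, e.txt, f.txt} staged={none}
After op 7 (modify c.txt): modified={a.txt, b.txt, c.txt, e.txt, f.txt} staged={none}
After op 8 (modify d.txt): modified={a.txt, b.txt, c.txt, d.txt, e.txt, f.txt} staged={none}
After op 9 (git add b.txt): modified={a.txt, c.txt, d.txt, e.txt, f.txt} staged={b.txt}
After op 10 (git add f.txt): modified={a.txt, c.txt, d.txt, e.txt} staged={b.txt, f.txt}
After op 11 (git reset f.txt): modified={a.txt, c.txt, d.txt, e.txt, f.txt} staged={b.txt}
After op 12 (git reset b.txt): modified={a.txt, b.txt, c.txt, d.txt, e.txt, f.txt} staged={none}
After op 13 (git add c.txt): modified={a.txt, b.txt, d.txt, e.txt, f.txt} staged={c.txt}
After op 14 (git commit): modified={a.txt, b.txt, d.txt, e.txt, f.txt} staged={none}
After op 15 (modify g.txt): modified={a.txt, b.txt, d.txt, e.txt, f.txt, g.txt} staged={none}
After op 16 (git add d.txt): modified={a.txt, b.txt, e.txt, f.txt, g.txt} staged={d.txt}
After op 17 (git reset d.txt): modified={a.txt, b.txt, d.txt, e.txt, f.txt, g.txt} staged={none}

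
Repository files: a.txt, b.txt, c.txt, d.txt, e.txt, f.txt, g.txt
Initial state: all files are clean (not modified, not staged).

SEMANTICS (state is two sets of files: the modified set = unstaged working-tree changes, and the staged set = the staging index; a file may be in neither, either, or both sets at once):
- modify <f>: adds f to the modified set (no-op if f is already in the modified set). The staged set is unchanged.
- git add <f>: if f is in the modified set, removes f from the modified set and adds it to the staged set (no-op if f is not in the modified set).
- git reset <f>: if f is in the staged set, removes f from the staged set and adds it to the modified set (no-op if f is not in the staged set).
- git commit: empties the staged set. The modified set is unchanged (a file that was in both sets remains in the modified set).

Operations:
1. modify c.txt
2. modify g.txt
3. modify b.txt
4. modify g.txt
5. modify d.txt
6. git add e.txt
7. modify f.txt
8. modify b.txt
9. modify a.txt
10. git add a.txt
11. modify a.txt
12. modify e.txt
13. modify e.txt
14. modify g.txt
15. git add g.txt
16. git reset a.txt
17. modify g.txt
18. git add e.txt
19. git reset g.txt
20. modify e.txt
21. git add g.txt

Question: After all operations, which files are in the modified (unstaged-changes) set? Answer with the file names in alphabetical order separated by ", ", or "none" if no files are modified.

Answer: a.txt, b.txt, c.txt, d.txt, e.txt, f.txt

Derivation:
After op 1 (modify c.txt): modified={c.txt} staged={none}
After op 2 (modify g.txt): modified={c.txt, g.txt} staged={none}
After op 3 (modify b.txt): modified={b.txt, c.txt, g.txt} staged={none}
After op 4 (modify g.txt): modified={b.txt, c.txt, g.txt} staged={none}
After op 5 (modify d.txt): modified={b.txt, c.txt, d.txt, g.txt} staged={none}
After op 6 (git add e.txt): modified={b.txt, c.txt, d.txt, g.txt} staged={none}
After op 7 (modify f.txt): modified={b.txt, c.txt, d.txt, f.txt, g.txt} staged={none}
After op 8 (modify b.txt): modified={b.txt, c.txt, d.txt, f.txt, g.txt} staged={none}
After op 9 (modify a.txt): modified={a.txt, b.txt, c.txt, d.txt, f.txt, g.txt} staged={none}
After op 10 (git add a.txt): modified={b.txt, c.txt, d.txt, f.txt, g.txt} staged={a.txt}
After op 11 (modify a.txt): modified={a.txt, b.txt, c.txt, d.txt, f.txt, g.txt} staged={a.txt}
After op 12 (modify e.txt): modified={a.txt, b.txt, c.txt, d.txt, e.txt, f.txt, g.txt} staged={a.txt}
After op 13 (modify e.txt): modified={a.txt, b.txt, c.txt, d.txt, e.txt, f.txt, g.txt} staged={a.txt}
After op 14 (modify g.txt): modified={a.txt, b.txt, c.txt, d.txt, e.txt, f.txt, g.txt} staged={a.txt}
After op 15 (git add g.txt): modified={a.txt, b.txt, c.txt, d.txt, e.txt, f.txt} staged={a.txt, g.txt}
After op 16 (git reset a.txt): modified={a.txt, b.txt, c.txt, d.txt, e.txt, f.txt} staged={g.txt}
After op 17 (modify g.txt): modified={a.txt, b.txt, c.txt, d.txt, e.txt, f.txt, g.txt} staged={g.txt}
After op 18 (git add e.txt): modified={a.txt, b.txt, c.txt, d.txt, f.txt, g.txt} staged={e.txt, g.txt}
After op 19 (git reset g.txt): modified={a.txt, b.txt, c.txt, d.txt, f.txt, g.txt} staged={e.txt}
After op 20 (modify e.txt): modified={a.txt, b.txt, c.txt, d.txt, e.txt, f.txt, g.txt} staged={e.txt}
After op 21 (git add g.txt): modified={a.txt, b.txt, c.txt, d.txt, e.txt, f.txt} staged={e.txt, g.txt}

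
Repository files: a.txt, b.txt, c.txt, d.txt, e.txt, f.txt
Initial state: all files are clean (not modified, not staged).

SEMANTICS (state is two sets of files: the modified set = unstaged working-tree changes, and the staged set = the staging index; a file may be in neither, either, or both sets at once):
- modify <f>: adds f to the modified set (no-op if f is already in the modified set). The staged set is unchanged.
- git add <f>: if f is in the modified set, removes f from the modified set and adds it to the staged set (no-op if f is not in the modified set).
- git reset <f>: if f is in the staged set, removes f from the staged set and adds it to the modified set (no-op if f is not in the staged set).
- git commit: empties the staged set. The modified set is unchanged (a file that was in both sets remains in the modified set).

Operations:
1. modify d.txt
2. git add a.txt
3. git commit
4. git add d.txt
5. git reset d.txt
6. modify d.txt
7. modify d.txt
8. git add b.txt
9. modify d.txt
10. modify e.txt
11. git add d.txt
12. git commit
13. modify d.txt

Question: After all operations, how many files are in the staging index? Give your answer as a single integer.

After op 1 (modify d.txt): modified={d.txt} staged={none}
After op 2 (git add a.txt): modified={d.txt} staged={none}
After op 3 (git commit): modified={d.txt} staged={none}
After op 4 (git add d.txt): modified={none} staged={d.txt}
After op 5 (git reset d.txt): modified={d.txt} staged={none}
After op 6 (modify d.txt): modified={d.txt} staged={none}
After op 7 (modify d.txt): modified={d.txt} staged={none}
After op 8 (git add b.txt): modified={d.txt} staged={none}
After op 9 (modify d.txt): modified={d.txt} staged={none}
After op 10 (modify e.txt): modified={d.txt, e.txt} staged={none}
After op 11 (git add d.txt): modified={e.txt} staged={d.txt}
After op 12 (git commit): modified={e.txt} staged={none}
After op 13 (modify d.txt): modified={d.txt, e.txt} staged={none}
Final staged set: {none} -> count=0

Answer: 0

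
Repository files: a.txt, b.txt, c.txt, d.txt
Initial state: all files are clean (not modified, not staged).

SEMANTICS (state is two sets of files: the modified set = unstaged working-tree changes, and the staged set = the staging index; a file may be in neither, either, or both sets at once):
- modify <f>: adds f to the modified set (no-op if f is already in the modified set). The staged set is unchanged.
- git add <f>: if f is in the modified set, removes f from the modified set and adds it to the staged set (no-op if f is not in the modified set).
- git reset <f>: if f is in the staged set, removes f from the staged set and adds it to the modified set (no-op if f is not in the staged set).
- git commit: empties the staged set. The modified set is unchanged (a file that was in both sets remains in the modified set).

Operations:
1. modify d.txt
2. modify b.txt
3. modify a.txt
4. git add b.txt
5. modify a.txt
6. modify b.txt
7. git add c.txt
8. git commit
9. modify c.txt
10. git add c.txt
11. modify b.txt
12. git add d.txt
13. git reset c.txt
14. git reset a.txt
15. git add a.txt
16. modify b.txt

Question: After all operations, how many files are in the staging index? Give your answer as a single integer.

After op 1 (modify d.txt): modified={d.txt} staged={none}
After op 2 (modify b.txt): modified={b.txt, d.txt} staged={none}
After op 3 (modify a.txt): modified={a.txt, b.txt, d.txt} staged={none}
After op 4 (git add b.txt): modified={a.txt, d.txt} staged={b.txt}
After op 5 (modify a.txt): modified={a.txt, d.txt} staged={b.txt}
After op 6 (modify b.txt): modified={a.txt, b.txt, d.txt} staged={b.txt}
After op 7 (git add c.txt): modified={a.txt, b.txt, d.txt} staged={b.txt}
After op 8 (git commit): modified={a.txt, b.txt, d.txt} staged={none}
After op 9 (modify c.txt): modified={a.txt, b.txt, c.txt, d.txt} staged={none}
After op 10 (git add c.txt): modified={a.txt, b.txt, d.txt} staged={c.txt}
After op 11 (modify b.txt): modified={a.txt, b.txt, d.txt} staged={c.txt}
After op 12 (git add d.txt): modified={a.txt, b.txt} staged={c.txt, d.txt}
After op 13 (git reset c.txt): modified={a.txt, b.txt, c.txt} staged={d.txt}
After op 14 (git reset a.txt): modified={a.txt, b.txt, c.txt} staged={d.txt}
After op 15 (git add a.txt): modified={b.txt, c.txt} staged={a.txt, d.txt}
After op 16 (modify b.txt): modified={b.txt, c.txt} staged={a.txt, d.txt}
Final staged set: {a.txt, d.txt} -> count=2

Answer: 2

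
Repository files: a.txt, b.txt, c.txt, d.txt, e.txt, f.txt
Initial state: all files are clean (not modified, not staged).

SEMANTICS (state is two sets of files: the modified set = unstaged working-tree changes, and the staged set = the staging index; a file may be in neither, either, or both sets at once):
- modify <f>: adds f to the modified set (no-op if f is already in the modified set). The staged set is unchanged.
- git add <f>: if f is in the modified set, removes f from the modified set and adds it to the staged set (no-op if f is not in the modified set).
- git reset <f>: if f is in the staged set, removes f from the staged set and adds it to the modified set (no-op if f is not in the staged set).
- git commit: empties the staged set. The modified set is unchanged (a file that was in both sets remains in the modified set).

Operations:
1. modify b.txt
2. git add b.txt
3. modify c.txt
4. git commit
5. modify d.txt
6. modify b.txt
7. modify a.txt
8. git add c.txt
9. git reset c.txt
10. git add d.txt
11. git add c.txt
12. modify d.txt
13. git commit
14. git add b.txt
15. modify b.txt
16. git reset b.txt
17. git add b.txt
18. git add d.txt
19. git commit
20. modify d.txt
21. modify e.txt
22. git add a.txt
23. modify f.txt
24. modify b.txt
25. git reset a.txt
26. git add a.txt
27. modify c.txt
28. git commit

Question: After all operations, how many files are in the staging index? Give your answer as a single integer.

Answer: 0

Derivation:
After op 1 (modify b.txt): modified={b.txt} staged={none}
After op 2 (git add b.txt): modified={none} staged={b.txt}
After op 3 (modify c.txt): modified={c.txt} staged={b.txt}
After op 4 (git commit): modified={c.txt} staged={none}
After op 5 (modify d.txt): modified={c.txt, d.txt} staged={none}
After op 6 (modify b.txt): modified={b.txt, c.txt, d.txt} staged={none}
After op 7 (modify a.txt): modified={a.txt, b.txt, c.txt, d.txt} staged={none}
After op 8 (git add c.txt): modified={a.txt, b.txt, d.txt} staged={c.txt}
After op 9 (git reset c.txt): modified={a.txt, b.txt, c.txt, d.txt} staged={none}
After op 10 (git add d.txt): modified={a.txt, b.txt, c.txt} staged={d.txt}
After op 11 (git add c.txt): modified={a.txt, b.txt} staged={c.txt, d.txt}
After op 12 (modify d.txt): modified={a.txt, b.txt, d.txt} staged={c.txt, d.txt}
After op 13 (git commit): modified={a.txt, b.txt, d.txt} staged={none}
After op 14 (git add b.txt): modified={a.txt, d.txt} staged={b.txt}
After op 15 (modify b.txt): modified={a.txt, b.txt, d.txt} staged={b.txt}
After op 16 (git reset b.txt): modified={a.txt, b.txt, d.txt} staged={none}
After op 17 (git add b.txt): modified={a.txt, d.txt} staged={b.txt}
After op 18 (git add d.txt): modified={a.txt} staged={b.txt, d.txt}
After op 19 (git commit): modified={a.txt} staged={none}
After op 20 (modify d.txt): modified={a.txt, d.txt} staged={none}
After op 21 (modify e.txt): modified={a.txt, d.txt, e.txt} staged={none}
After op 22 (git add a.txt): modified={d.txt, e.txt} staged={a.txt}
After op 23 (modify f.txt): modified={d.txt, e.txt, f.txt} staged={a.txt}
After op 24 (modify b.txt): modified={b.txt, d.txt, e.txt, f.txt} staged={a.txt}
After op 25 (git reset a.txt): modified={a.txt, b.txt, d.txt, e.txt, f.txt} staged={none}
After op 26 (git add a.txt): modified={b.txt, d.txt, e.txt, f.txt} staged={a.txt}
After op 27 (modify c.txt): modified={b.txt, c.txt, d.txt, e.txt, f.txt} staged={a.txt}
After op 28 (git commit): modified={b.txt, c.txt, d.txt, e.txt, f.txt} staged={none}
Final staged set: {none} -> count=0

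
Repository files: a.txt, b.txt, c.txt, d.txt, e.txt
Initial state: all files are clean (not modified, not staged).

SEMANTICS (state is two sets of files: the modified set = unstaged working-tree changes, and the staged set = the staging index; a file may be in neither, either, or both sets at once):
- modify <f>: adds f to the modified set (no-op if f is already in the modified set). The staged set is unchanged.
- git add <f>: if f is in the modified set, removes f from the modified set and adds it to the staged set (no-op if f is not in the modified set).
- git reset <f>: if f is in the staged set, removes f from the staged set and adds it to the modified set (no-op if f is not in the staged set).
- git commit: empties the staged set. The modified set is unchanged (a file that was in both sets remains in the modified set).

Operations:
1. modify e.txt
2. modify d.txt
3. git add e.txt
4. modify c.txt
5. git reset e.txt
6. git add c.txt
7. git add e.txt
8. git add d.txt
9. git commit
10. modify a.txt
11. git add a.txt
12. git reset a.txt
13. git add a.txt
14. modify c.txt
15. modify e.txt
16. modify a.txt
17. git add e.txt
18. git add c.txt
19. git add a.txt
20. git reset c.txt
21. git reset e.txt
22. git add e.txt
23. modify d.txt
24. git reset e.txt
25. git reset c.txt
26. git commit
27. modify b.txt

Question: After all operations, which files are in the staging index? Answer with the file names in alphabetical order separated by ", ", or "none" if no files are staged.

Answer: none

Derivation:
After op 1 (modify e.txt): modified={e.txt} staged={none}
After op 2 (modify d.txt): modified={d.txt, e.txt} staged={none}
After op 3 (git add e.txt): modified={d.txt} staged={e.txt}
After op 4 (modify c.txt): modified={c.txt, d.txt} staged={e.txt}
After op 5 (git reset e.txt): modified={c.txt, d.txt, e.txt} staged={none}
After op 6 (git add c.txt): modified={d.txt, e.txt} staged={c.txt}
After op 7 (git add e.txt): modified={d.txt} staged={c.txt, e.txt}
After op 8 (git add d.txt): modified={none} staged={c.txt, d.txt, e.txt}
After op 9 (git commit): modified={none} staged={none}
After op 10 (modify a.txt): modified={a.txt} staged={none}
After op 11 (git add a.txt): modified={none} staged={a.txt}
After op 12 (git reset a.txt): modified={a.txt} staged={none}
After op 13 (git add a.txt): modified={none} staged={a.txt}
After op 14 (modify c.txt): modified={c.txt} staged={a.txt}
After op 15 (modify e.txt): modified={c.txt, e.txt} staged={a.txt}
After op 16 (modify a.txt): modified={a.txt, c.txt, e.txt} staged={a.txt}
After op 17 (git add e.txt): modified={a.txt, c.txt} staged={a.txt, e.txt}
After op 18 (git add c.txt): modified={a.txt} staged={a.txt, c.txt, e.txt}
After op 19 (git add a.txt): modified={none} staged={a.txt, c.txt, e.txt}
After op 20 (git reset c.txt): modified={c.txt} staged={a.txt, e.txt}
After op 21 (git reset e.txt): modified={c.txt, e.txt} staged={a.txt}
After op 22 (git add e.txt): modified={c.txt} staged={a.txt, e.txt}
After op 23 (modify d.txt): modified={c.txt, d.txt} staged={a.txt, e.txt}
After op 24 (git reset e.txt): modified={c.txt, d.txt, e.txt} staged={a.txt}
After op 25 (git reset c.txt): modified={c.txt, d.txt, e.txt} staged={a.txt}
After op 26 (git commit): modified={c.txt, d.txt, e.txt} staged={none}
After op 27 (modify b.txt): modified={b.txt, c.txt, d.txt, e.txt} staged={none}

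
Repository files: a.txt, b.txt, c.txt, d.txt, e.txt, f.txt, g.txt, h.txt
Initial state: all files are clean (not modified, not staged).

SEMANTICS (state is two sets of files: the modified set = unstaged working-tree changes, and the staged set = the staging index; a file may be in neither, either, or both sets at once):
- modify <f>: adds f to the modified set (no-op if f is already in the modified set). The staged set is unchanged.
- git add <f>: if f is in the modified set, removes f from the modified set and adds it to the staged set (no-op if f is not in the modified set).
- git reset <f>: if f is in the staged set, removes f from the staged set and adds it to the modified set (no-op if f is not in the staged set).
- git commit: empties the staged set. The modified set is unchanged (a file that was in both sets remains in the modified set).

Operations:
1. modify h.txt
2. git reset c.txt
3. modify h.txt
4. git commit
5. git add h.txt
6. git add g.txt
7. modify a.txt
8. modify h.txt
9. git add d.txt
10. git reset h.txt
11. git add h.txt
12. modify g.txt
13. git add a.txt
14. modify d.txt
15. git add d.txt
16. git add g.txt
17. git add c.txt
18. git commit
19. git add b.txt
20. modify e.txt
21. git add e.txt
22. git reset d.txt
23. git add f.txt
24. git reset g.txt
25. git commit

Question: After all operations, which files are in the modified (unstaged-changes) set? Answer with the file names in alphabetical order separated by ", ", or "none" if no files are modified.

Answer: none

Derivation:
After op 1 (modify h.txt): modified={h.txt} staged={none}
After op 2 (git reset c.txt): modified={h.txt} staged={none}
After op 3 (modify h.txt): modified={h.txt} staged={none}
After op 4 (git commit): modified={h.txt} staged={none}
After op 5 (git add h.txt): modified={none} staged={h.txt}
After op 6 (git add g.txt): modified={none} staged={h.txt}
After op 7 (modify a.txt): modified={a.txt} staged={h.txt}
After op 8 (modify h.txt): modified={a.txt, h.txt} staged={h.txt}
After op 9 (git add d.txt): modified={a.txt, h.txt} staged={h.txt}
After op 10 (git reset h.txt): modified={a.txt, h.txt} staged={none}
After op 11 (git add h.txt): modified={a.txt} staged={h.txt}
After op 12 (modify g.txt): modified={a.txt, g.txt} staged={h.txt}
After op 13 (git add a.txt): modified={g.txt} staged={a.txt, h.txt}
After op 14 (modify d.txt): modified={d.txt, g.txt} staged={a.txt, h.txt}
After op 15 (git add d.txt): modified={g.txt} staged={a.txt, d.txt, h.txt}
After op 16 (git add g.txt): modified={none} staged={a.txt, d.txt, g.txt, h.txt}
After op 17 (git add c.txt): modified={none} staged={a.txt, d.txt, g.txt, h.txt}
After op 18 (git commit): modified={none} staged={none}
After op 19 (git add b.txt): modified={none} staged={none}
After op 20 (modify e.txt): modified={e.txt} staged={none}
After op 21 (git add e.txt): modified={none} staged={e.txt}
After op 22 (git reset d.txt): modified={none} staged={e.txt}
After op 23 (git add f.txt): modified={none} staged={e.txt}
After op 24 (git reset g.txt): modified={none} staged={e.txt}
After op 25 (git commit): modified={none} staged={none}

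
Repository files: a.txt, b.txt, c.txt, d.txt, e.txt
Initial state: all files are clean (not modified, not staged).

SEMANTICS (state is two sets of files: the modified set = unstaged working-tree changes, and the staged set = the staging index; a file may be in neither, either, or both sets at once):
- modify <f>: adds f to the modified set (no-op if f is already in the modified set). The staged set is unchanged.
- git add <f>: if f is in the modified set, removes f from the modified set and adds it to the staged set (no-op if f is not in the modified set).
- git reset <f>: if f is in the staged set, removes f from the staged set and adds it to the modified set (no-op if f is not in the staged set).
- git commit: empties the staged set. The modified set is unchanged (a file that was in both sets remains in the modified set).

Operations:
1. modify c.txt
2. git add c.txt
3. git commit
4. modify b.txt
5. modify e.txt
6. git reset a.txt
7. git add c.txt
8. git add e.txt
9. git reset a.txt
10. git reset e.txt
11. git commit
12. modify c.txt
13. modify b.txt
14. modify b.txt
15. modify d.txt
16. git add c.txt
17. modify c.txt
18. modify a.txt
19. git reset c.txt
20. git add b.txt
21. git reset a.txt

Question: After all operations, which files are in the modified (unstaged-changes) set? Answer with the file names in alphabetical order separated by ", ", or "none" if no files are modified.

After op 1 (modify c.txt): modified={c.txt} staged={none}
After op 2 (git add c.txt): modified={none} staged={c.txt}
After op 3 (git commit): modified={none} staged={none}
After op 4 (modify b.txt): modified={b.txt} staged={none}
After op 5 (modify e.txt): modified={b.txt, e.txt} staged={none}
After op 6 (git reset a.txt): modified={b.txt, e.txt} staged={none}
After op 7 (git add c.txt): modified={b.txt, e.txt} staged={none}
After op 8 (git add e.txt): modified={b.txt} staged={e.txt}
After op 9 (git reset a.txt): modified={b.txt} staged={e.txt}
After op 10 (git reset e.txt): modified={b.txt, e.txt} staged={none}
After op 11 (git commit): modified={b.txt, e.txt} staged={none}
After op 12 (modify c.txt): modified={b.txt, c.txt, e.txt} staged={none}
After op 13 (modify b.txt): modified={b.txt, c.txt, e.txt} staged={none}
After op 14 (modify b.txt): modified={b.txt, c.txt, e.txt} staged={none}
After op 15 (modify d.txt): modified={b.txt, c.txt, d.txt, e.txt} staged={none}
After op 16 (git add c.txt): modified={b.txt, d.txt, e.txt} staged={c.txt}
After op 17 (modify c.txt): modified={b.txt, c.txt, d.txt, e.txt} staged={c.txt}
After op 18 (modify a.txt): modified={a.txt, b.txt, c.txt, d.txt, e.txt} staged={c.txt}
After op 19 (git reset c.txt): modified={a.txt, b.txt, c.txt, d.txt, e.txt} staged={none}
After op 20 (git add b.txt): modified={a.txt, c.txt, d.txt, e.txt} staged={b.txt}
After op 21 (git reset a.txt): modified={a.txt, c.txt, d.txt, e.txt} staged={b.txt}

Answer: a.txt, c.txt, d.txt, e.txt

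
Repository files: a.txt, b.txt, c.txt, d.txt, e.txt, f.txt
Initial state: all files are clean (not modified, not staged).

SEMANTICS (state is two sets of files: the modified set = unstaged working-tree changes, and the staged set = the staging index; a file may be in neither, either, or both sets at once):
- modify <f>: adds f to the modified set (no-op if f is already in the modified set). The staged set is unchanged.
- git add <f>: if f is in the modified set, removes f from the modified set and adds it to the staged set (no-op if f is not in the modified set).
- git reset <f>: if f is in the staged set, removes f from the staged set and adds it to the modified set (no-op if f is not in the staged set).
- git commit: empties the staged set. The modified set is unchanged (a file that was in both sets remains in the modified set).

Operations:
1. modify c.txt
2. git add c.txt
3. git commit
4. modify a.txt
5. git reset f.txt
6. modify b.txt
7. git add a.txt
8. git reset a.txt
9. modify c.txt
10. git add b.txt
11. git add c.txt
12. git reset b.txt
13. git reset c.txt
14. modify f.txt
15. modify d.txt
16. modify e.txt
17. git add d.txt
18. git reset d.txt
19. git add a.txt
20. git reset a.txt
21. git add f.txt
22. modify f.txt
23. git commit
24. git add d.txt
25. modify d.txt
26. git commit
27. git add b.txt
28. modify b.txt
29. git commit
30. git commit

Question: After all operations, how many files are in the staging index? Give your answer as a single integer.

Answer: 0

Derivation:
After op 1 (modify c.txt): modified={c.txt} staged={none}
After op 2 (git add c.txt): modified={none} staged={c.txt}
After op 3 (git commit): modified={none} staged={none}
After op 4 (modify a.txt): modified={a.txt} staged={none}
After op 5 (git reset f.txt): modified={a.txt} staged={none}
After op 6 (modify b.txt): modified={a.txt, b.txt} staged={none}
After op 7 (git add a.txt): modified={b.txt} staged={a.txt}
After op 8 (git reset a.txt): modified={a.txt, b.txt} staged={none}
After op 9 (modify c.txt): modified={a.txt, b.txt, c.txt} staged={none}
After op 10 (git add b.txt): modified={a.txt, c.txt} staged={b.txt}
After op 11 (git add c.txt): modified={a.txt} staged={b.txt, c.txt}
After op 12 (git reset b.txt): modified={a.txt, b.txt} staged={c.txt}
After op 13 (git reset c.txt): modified={a.txt, b.txt, c.txt} staged={none}
After op 14 (modify f.txt): modified={a.txt, b.txt, c.txt, f.txt} staged={none}
After op 15 (modify d.txt): modified={a.txt, b.txt, c.txt, d.txt, f.txt} staged={none}
After op 16 (modify e.txt): modified={a.txt, b.txt, c.txt, d.txt, e.txt, f.txt} staged={none}
After op 17 (git add d.txt): modified={a.txt, b.txt, c.txt, e.txt, f.txt} staged={d.txt}
After op 18 (git reset d.txt): modified={a.txt, b.txt, c.txt, d.txt, e.txt, f.txt} staged={none}
After op 19 (git add a.txt): modified={b.txt, c.txt, d.txt, e.txt, f.txt} staged={a.txt}
After op 20 (git reset a.txt): modified={a.txt, b.txt, c.txt, d.txt, e.txt, f.txt} staged={none}
After op 21 (git add f.txt): modified={a.txt, b.txt, c.txt, d.txt, e.txt} staged={f.txt}
After op 22 (modify f.txt): modified={a.txt, b.txt, c.txt, d.txt, e.txt, f.txt} staged={f.txt}
After op 23 (git commit): modified={a.txt, b.txt, c.txt, d.txt, e.txt, f.txt} staged={none}
After op 24 (git add d.txt): modified={a.txt, b.txt, c.txt, e.txt, f.txt} staged={d.txt}
After op 25 (modify d.txt): modified={a.txt, b.txt, c.txt, d.txt, e.txt, f.txt} staged={d.txt}
After op 26 (git commit): modified={a.txt, b.txt, c.txt, d.txt, e.txt, f.txt} staged={none}
After op 27 (git add b.txt): modified={a.txt, c.txt, d.txt, e.txt, f.txt} staged={b.txt}
After op 28 (modify b.txt): modified={a.txt, b.txt, c.txt, d.txt, e.txt, f.txt} staged={b.txt}
After op 29 (git commit): modified={a.txt, b.txt, c.txt, d.txt, e.txt, f.txt} staged={none}
After op 30 (git commit): modified={a.txt, b.txt, c.txt, d.txt, e.txt, f.txt} staged={none}
Final staged set: {none} -> count=0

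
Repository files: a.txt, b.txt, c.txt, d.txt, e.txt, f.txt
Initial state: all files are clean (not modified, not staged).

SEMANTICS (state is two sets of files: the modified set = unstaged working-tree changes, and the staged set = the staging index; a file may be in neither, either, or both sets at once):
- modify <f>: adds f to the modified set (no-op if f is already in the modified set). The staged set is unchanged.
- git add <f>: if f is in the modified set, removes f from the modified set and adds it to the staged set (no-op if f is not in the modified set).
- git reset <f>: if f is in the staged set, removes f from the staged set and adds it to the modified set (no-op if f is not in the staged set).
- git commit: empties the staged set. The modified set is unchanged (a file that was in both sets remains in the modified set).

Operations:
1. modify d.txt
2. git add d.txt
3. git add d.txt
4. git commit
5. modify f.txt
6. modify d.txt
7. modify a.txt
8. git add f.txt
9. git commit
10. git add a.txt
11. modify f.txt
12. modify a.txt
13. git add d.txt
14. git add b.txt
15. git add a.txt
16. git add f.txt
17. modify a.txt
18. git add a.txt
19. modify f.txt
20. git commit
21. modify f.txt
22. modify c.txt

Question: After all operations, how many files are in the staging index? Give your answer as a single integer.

After op 1 (modify d.txt): modified={d.txt} staged={none}
After op 2 (git add d.txt): modified={none} staged={d.txt}
After op 3 (git add d.txt): modified={none} staged={d.txt}
After op 4 (git commit): modified={none} staged={none}
After op 5 (modify f.txt): modified={f.txt} staged={none}
After op 6 (modify d.txt): modified={d.txt, f.txt} staged={none}
After op 7 (modify a.txt): modified={a.txt, d.txt, f.txt} staged={none}
After op 8 (git add f.txt): modified={a.txt, d.txt} staged={f.txt}
After op 9 (git commit): modified={a.txt, d.txt} staged={none}
After op 10 (git add a.txt): modified={d.txt} staged={a.txt}
After op 11 (modify f.txt): modified={d.txt, f.txt} staged={a.txt}
After op 12 (modify a.txt): modified={a.txt, d.txt, f.txt} staged={a.txt}
After op 13 (git add d.txt): modified={a.txt, f.txt} staged={a.txt, d.txt}
After op 14 (git add b.txt): modified={a.txt, f.txt} staged={a.txt, d.txt}
After op 15 (git add a.txt): modified={f.txt} staged={a.txt, d.txt}
After op 16 (git add f.txt): modified={none} staged={a.txt, d.txt, f.txt}
After op 17 (modify a.txt): modified={a.txt} staged={a.txt, d.txt, f.txt}
After op 18 (git add a.txt): modified={none} staged={a.txt, d.txt, f.txt}
After op 19 (modify f.txt): modified={f.txt} staged={a.txt, d.txt, f.txt}
After op 20 (git commit): modified={f.txt} staged={none}
After op 21 (modify f.txt): modified={f.txt} staged={none}
After op 22 (modify c.txt): modified={c.txt, f.txt} staged={none}
Final staged set: {none} -> count=0

Answer: 0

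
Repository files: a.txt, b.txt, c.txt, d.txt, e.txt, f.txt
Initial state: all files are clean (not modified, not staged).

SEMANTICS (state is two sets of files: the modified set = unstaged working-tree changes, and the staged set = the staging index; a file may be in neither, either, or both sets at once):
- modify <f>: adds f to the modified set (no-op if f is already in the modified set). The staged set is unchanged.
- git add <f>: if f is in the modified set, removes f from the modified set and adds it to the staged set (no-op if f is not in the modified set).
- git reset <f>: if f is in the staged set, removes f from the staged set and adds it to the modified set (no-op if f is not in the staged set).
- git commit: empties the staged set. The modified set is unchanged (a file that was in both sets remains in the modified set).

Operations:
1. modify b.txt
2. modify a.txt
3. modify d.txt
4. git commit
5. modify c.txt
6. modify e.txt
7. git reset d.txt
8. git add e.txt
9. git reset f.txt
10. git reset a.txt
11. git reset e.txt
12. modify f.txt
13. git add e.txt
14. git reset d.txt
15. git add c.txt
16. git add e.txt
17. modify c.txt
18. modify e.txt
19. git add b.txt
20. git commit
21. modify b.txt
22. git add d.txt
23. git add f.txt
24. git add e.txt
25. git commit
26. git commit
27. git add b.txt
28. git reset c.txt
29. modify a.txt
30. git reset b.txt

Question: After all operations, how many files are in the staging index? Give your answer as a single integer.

After op 1 (modify b.txt): modified={b.txt} staged={none}
After op 2 (modify a.txt): modified={a.txt, b.txt} staged={none}
After op 3 (modify d.txt): modified={a.txt, b.txt, d.txt} staged={none}
After op 4 (git commit): modified={a.txt, b.txt, d.txt} staged={none}
After op 5 (modify c.txt): modified={a.txt, b.txt, c.txt, d.txt} staged={none}
After op 6 (modify e.txt): modified={a.txt, b.txt, c.txt, d.txt, e.txt} staged={none}
After op 7 (git reset d.txt): modified={a.txt, b.txt, c.txt, d.txt, e.txt} staged={none}
After op 8 (git add e.txt): modified={a.txt, b.txt, c.txt, d.txt} staged={e.txt}
After op 9 (git reset f.txt): modified={a.txt, b.txt, c.txt, d.txt} staged={e.txt}
After op 10 (git reset a.txt): modified={a.txt, b.txt, c.txt, d.txt} staged={e.txt}
After op 11 (git reset e.txt): modified={a.txt, b.txt, c.txt, d.txt, e.txt} staged={none}
After op 12 (modify f.txt): modified={a.txt, b.txt, c.txt, d.txt, e.txt, f.txt} staged={none}
After op 13 (git add e.txt): modified={a.txt, b.txt, c.txt, d.txt, f.txt} staged={e.txt}
After op 14 (git reset d.txt): modified={a.txt, b.txt, c.txt, d.txt, f.txt} staged={e.txt}
After op 15 (git add c.txt): modified={a.txt, b.txt, d.txt, f.txt} staged={c.txt, e.txt}
After op 16 (git add e.txt): modified={a.txt, b.txt, d.txt, f.txt} staged={c.txt, e.txt}
After op 17 (modify c.txt): modified={a.txt, b.txt, c.txt, d.txt, f.txt} staged={c.txt, e.txt}
After op 18 (modify e.txt): modified={a.txt, b.txt, c.txt, d.txt, e.txt, f.txt} staged={c.txt, e.txt}
After op 19 (git add b.txt): modified={a.txt, c.txt, d.txt, e.txt, f.txt} staged={b.txt, c.txt, e.txt}
After op 20 (git commit): modified={a.txt, c.txt, d.txt, e.txt, f.txt} staged={none}
After op 21 (modify b.txt): modified={a.txt, b.txt, c.txt, d.txt, e.txt, f.txt} staged={none}
After op 22 (git add d.txt): modified={a.txt, b.txt, c.txt, e.txt, f.txt} staged={d.txt}
After op 23 (git add f.txt): modified={a.txt, b.txt, c.txt, e.txt} staged={d.txt, f.txt}
After op 24 (git add e.txt): modified={a.txt, b.txt, c.txt} staged={d.txt, e.txt, f.txt}
After op 25 (git commit): modified={a.txt, b.txt, c.txt} staged={none}
After op 26 (git commit): modified={a.txt, b.txt, c.txt} staged={none}
After op 27 (git add b.txt): modified={a.txt, c.txt} staged={b.txt}
After op 28 (git reset c.txt): modified={a.txt, c.txt} staged={b.txt}
After op 29 (modify a.txt): modified={a.txt, c.txt} staged={b.txt}
After op 30 (git reset b.txt): modified={a.txt, b.txt, c.txt} staged={none}
Final staged set: {none} -> count=0

Answer: 0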